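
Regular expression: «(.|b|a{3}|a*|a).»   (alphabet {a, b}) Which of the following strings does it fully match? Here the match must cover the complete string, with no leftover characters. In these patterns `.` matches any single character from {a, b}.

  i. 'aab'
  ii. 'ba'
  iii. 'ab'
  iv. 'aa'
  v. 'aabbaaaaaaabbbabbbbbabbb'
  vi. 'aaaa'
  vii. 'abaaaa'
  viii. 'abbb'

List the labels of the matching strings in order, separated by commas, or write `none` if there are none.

i → match
ii → match
iii → match
iv → match
v → no match
vi → match
vii → no match
viii → no match

i, ii, iii, iv, vi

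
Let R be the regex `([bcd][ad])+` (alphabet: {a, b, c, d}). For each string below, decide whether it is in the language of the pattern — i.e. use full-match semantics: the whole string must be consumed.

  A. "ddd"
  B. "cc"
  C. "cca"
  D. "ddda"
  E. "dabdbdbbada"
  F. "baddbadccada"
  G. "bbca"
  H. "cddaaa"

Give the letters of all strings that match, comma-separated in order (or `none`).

A → no match
B → no match
C → no match
D → match
E → no match
F → no match
G → no match
H → no match

D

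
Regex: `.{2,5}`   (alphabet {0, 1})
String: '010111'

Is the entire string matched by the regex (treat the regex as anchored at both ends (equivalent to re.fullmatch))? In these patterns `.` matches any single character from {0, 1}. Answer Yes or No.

No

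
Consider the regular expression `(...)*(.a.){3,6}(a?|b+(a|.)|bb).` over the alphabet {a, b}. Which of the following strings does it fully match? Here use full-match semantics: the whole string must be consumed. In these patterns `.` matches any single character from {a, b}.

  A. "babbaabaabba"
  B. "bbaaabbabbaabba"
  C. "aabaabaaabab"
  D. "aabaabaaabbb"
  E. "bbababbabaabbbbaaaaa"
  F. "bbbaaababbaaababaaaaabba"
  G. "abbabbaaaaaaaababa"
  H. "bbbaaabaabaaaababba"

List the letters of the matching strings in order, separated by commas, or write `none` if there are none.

A → match
B → match
C → match
D → match
E → no match
F → no match
G → no match
H → no match

A, B, C, D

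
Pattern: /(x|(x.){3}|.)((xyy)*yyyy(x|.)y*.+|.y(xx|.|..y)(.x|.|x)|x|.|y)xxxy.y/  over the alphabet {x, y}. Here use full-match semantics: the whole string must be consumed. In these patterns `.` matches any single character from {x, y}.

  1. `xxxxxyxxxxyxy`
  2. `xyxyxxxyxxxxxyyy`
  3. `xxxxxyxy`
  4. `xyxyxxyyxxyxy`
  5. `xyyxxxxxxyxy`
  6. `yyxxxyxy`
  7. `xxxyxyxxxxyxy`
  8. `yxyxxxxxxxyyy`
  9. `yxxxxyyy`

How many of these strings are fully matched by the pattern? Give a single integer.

8

1 → match
2 → match
3 → match
4 → no match
5 → match
6 → match
7 → match
8 → match
9 → match
Total matched: 8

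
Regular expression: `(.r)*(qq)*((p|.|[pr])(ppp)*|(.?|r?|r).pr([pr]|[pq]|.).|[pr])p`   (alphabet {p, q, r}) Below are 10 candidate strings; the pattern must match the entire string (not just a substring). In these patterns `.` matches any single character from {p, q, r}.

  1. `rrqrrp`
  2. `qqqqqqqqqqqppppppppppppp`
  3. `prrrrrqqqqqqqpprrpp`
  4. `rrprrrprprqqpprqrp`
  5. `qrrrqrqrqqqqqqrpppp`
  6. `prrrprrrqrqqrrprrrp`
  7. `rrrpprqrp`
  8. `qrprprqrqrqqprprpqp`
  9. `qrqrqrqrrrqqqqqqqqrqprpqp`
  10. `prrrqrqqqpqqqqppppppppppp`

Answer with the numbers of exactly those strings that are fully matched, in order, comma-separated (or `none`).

1, 2, 3, 4, 5, 6, 7, 8, 9

1 → match
2 → match
3 → match
4 → match
5 → match
6 → match
7 → match
8 → match
9 → match
10 → no match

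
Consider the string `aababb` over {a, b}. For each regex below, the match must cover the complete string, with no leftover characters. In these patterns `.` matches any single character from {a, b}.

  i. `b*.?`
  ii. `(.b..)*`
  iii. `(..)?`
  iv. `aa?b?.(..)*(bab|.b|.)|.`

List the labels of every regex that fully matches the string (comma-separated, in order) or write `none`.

i → no match
ii → no match
iii → no match
iv → match

iv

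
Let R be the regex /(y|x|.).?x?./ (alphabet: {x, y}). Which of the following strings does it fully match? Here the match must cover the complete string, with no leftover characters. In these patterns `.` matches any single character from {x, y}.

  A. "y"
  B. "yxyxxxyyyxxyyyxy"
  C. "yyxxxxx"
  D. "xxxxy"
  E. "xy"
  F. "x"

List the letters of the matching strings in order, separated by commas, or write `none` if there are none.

E

A → no match
B → no match
C → no match
D → no match
E → match
F → no match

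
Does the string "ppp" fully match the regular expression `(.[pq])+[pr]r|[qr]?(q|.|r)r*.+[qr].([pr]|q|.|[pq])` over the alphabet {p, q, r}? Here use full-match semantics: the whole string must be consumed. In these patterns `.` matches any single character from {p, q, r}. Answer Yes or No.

No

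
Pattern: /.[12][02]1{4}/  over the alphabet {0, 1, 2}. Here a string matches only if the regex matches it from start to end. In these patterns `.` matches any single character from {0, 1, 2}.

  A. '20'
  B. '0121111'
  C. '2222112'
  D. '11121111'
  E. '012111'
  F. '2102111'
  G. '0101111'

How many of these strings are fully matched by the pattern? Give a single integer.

A → no match — must end with '1'
B → match
C → no match — must end with '1'
D → no match
E → no match
F → no match
G → match
Total matched: 2

2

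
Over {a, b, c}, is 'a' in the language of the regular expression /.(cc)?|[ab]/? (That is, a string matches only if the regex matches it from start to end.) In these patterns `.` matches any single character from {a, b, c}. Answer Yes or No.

Yes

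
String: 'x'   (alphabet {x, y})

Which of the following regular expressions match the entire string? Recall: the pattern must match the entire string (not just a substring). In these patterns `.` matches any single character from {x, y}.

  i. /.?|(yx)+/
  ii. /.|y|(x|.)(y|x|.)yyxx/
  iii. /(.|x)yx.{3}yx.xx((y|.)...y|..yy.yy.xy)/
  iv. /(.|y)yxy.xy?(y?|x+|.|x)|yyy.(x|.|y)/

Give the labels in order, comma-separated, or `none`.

i → match
ii → match
iii → no match
iv → no match

i, ii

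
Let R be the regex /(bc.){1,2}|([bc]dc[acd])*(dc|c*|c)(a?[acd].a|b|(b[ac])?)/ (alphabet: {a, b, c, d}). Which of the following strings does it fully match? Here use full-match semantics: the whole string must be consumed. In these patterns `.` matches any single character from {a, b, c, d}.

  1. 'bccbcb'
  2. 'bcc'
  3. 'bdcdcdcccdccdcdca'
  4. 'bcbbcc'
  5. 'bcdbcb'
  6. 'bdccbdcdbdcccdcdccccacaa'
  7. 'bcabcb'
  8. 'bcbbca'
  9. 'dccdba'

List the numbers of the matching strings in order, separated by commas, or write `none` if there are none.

1 → match
2 → match
3 → match
4 → match
5 → match
6 → match
7 → match
8 → match
9 → no match

1, 2, 3, 4, 5, 6, 7, 8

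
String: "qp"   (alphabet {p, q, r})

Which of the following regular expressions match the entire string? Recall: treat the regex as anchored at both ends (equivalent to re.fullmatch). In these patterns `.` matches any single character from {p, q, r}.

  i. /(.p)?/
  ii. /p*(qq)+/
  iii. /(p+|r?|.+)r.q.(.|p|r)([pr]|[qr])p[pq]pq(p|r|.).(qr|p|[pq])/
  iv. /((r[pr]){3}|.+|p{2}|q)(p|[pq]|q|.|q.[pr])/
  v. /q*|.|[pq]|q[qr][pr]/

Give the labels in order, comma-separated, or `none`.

i, iv

i → match
ii → no match — must end with "qq"
iii → no match
iv → match
v → no match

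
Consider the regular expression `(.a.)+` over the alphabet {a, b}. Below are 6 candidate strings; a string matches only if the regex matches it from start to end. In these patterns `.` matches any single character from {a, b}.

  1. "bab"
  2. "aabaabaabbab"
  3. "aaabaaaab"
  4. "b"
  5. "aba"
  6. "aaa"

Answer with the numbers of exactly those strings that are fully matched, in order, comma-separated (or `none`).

1. "bab" → match
2. "aabaabaabbab" → match
3. "aaabaaaab" → match
4. "b" → no match
5. "aba" → no match
6. "aaa" → match

1, 2, 3, 6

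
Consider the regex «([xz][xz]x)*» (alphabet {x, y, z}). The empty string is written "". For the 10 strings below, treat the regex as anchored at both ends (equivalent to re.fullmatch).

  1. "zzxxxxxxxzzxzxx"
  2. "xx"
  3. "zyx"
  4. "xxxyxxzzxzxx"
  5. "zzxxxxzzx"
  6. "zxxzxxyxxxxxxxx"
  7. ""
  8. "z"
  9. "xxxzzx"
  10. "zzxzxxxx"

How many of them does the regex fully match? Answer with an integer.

1 → match
2 → no match
3 → no match
4 → no match
5 → match
6 → no match
7 → match
8 → no match
9 → match
10 → no match
Total matched: 4

4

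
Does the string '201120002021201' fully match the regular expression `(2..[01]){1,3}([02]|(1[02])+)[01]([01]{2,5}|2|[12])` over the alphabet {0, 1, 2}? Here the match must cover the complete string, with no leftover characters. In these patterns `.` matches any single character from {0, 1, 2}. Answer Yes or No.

Yes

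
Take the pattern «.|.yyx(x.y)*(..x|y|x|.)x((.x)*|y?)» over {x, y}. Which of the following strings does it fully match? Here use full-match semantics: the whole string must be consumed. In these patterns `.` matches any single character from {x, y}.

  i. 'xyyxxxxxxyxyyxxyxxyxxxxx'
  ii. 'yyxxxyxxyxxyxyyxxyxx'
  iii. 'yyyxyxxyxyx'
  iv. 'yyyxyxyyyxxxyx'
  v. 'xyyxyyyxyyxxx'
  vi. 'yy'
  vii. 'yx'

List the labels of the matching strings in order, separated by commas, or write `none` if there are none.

i → no match
ii → no match
iii → no match
iv → no match
v → no match
vi → no match
vii → no match

none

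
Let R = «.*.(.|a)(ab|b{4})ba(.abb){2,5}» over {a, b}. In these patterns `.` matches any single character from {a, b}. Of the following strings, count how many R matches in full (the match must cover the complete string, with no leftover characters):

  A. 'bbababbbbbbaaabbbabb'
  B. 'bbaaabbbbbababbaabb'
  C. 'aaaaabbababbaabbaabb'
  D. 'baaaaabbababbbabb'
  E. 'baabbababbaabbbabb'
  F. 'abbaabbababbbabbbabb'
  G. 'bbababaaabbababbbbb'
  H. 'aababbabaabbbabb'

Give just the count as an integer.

A → match
B → match
C → match
D → match
E → match
F → match
G → no match — must end with 'abb'
H → no match
Total matched: 6

6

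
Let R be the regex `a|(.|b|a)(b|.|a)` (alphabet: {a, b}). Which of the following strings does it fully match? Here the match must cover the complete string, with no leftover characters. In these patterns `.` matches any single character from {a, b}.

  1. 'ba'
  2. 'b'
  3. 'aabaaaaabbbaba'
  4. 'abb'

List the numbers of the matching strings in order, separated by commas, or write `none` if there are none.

1 → match
2 → no match
3 → no match
4 → no match

1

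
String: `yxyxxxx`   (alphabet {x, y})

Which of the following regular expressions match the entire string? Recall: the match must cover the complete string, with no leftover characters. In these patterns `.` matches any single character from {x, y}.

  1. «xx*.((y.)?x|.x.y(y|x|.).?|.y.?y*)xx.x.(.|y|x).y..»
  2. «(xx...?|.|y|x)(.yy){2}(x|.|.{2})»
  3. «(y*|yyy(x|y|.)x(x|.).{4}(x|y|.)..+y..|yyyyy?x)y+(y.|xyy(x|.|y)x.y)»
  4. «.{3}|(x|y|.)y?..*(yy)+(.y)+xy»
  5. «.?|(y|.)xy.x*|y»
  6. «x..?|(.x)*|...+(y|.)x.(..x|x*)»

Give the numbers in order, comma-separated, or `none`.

1 → no match — must start with `x`
2 → no match
3 → no match
4 → no match
5 → match
6 → match

5, 6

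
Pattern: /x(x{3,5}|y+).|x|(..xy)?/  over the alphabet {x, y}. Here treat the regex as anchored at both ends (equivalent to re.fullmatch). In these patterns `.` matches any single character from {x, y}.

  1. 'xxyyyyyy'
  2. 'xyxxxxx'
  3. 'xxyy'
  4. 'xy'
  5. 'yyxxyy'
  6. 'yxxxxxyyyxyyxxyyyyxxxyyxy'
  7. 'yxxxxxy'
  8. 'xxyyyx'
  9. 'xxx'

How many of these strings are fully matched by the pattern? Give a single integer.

0

1 → no match
2 → no match
3 → no match
4 → no match
5 → no match
6 → no match
7 → no match
8 → no match
9 → no match
Total matched: 0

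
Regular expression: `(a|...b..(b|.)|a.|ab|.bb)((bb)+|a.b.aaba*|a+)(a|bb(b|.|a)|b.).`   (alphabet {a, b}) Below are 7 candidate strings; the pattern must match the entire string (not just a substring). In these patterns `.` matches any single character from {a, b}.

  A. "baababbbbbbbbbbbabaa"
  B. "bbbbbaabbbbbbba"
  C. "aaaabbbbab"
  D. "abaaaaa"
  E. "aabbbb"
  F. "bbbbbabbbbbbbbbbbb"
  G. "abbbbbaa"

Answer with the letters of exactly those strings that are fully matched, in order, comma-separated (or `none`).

A → no match
B → match
C → no match
D → match
E → match
F → match
G → match

B, D, E, F, G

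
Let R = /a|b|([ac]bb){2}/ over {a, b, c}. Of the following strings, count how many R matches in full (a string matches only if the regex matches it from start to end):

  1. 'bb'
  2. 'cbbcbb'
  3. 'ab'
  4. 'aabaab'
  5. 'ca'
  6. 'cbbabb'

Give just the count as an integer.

2

1 → no match
2 → match
3 → no match
4 → no match
5 → no match
6 → match
Total matched: 2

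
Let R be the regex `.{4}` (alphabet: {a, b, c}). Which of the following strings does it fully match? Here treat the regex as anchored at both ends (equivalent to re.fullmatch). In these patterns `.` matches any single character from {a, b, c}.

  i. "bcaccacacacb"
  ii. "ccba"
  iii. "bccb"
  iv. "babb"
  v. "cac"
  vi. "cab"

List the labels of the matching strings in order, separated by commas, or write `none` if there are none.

ii, iii, iv

i. "bcaccacacacb" → no match
ii. "ccba" → match
iii. "bccb" → match
iv. "babb" → match
v. "cac" → no match
vi. "cab" → no match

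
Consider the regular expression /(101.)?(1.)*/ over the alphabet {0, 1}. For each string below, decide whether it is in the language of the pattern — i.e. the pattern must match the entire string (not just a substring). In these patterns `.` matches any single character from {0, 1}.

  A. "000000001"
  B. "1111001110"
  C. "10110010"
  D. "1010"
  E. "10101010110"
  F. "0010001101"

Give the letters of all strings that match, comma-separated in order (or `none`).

D

A → no match
B → no match
C → no match
D → match
E → no match
F → no match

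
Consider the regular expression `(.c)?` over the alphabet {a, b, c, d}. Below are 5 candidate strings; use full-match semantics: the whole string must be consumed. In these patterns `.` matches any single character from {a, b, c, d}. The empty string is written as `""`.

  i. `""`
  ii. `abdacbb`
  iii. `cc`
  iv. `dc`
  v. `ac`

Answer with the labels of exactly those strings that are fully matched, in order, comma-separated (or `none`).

i → match
ii → no match
iii → match
iv → match
v → match

i, iii, iv, v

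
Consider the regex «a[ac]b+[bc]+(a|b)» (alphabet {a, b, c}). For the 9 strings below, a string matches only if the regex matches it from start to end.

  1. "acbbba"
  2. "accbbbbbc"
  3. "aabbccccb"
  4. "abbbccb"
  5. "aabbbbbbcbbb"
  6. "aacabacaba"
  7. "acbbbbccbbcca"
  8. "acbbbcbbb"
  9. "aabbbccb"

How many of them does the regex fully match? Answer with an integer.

6

1 → match
2 → no match
3 → match
4 → no match
5 → match
6 → no match
7 → match
8 → match
9 → match
Total matched: 6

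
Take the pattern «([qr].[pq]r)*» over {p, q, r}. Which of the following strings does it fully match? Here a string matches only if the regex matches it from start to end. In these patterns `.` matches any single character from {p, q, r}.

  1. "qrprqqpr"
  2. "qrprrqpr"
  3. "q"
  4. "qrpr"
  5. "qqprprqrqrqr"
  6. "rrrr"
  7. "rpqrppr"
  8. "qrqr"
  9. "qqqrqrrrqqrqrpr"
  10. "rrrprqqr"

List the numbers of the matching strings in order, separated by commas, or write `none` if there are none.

1 → match
2 → match
3 → no match
4 → match
5 → no match
6 → no match
7 → no match
8 → match
9 → no match
10 → no match

1, 2, 4, 8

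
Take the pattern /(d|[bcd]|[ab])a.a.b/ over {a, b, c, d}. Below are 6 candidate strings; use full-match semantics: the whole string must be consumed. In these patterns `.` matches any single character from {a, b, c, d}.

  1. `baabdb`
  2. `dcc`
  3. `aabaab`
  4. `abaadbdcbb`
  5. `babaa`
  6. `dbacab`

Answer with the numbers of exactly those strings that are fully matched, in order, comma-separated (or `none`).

3

1 → no match
2 → no match — must end with `b`
3 → match
4 → no match
5 → no match — must end with `b`
6 → no match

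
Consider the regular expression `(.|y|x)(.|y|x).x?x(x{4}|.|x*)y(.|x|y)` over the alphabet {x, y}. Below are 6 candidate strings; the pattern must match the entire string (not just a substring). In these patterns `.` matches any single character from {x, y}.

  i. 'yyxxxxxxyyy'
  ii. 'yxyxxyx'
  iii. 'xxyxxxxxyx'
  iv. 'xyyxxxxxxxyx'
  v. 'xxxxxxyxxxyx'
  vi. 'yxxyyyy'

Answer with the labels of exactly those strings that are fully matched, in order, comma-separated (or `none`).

i → no match
ii → match
iii → match
iv → match
v → no match
vi → no match

ii, iii, iv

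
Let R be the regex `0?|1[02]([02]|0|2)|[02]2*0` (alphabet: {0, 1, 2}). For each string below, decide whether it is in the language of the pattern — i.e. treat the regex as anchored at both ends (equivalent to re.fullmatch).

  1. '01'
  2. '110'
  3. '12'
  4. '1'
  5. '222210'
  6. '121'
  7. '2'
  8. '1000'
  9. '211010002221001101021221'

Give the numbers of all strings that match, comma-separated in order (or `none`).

none

1. '01' → no match
2. '110' → no match
3. '12' → no match
4. '1' → no match
5. '222210' → no match
6. '121' → no match
7. '2' → no match
8. '1000' → no match
9 → no match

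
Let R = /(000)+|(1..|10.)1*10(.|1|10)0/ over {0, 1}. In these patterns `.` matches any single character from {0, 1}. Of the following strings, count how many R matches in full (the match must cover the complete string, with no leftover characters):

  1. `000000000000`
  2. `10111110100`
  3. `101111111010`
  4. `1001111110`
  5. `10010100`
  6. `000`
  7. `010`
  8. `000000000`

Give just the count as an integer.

6

1 → match
2 → match
3 → match
4 → no match
5 → match
6 → match
7 → no match
8 → match
Total matched: 6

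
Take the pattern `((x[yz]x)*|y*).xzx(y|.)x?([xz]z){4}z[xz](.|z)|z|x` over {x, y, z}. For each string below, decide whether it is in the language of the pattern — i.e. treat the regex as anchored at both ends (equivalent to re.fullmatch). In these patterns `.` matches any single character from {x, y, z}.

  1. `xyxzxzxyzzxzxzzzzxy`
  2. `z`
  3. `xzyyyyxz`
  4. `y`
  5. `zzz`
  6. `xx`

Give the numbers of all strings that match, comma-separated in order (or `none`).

1, 2

1 → match
2 → match
3 → no match
4 → no match
5 → no match
6 → no match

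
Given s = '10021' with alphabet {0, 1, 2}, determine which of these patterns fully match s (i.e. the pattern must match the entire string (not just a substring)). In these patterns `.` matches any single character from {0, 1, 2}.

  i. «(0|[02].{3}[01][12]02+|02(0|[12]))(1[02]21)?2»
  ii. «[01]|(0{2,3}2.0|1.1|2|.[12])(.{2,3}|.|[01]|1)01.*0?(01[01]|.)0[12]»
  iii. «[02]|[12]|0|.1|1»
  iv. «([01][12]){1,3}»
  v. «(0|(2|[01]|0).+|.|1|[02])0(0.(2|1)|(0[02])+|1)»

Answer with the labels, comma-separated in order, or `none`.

i → no match — must end with '2'
ii → no match
iii → no match
iv → no match
v → match

v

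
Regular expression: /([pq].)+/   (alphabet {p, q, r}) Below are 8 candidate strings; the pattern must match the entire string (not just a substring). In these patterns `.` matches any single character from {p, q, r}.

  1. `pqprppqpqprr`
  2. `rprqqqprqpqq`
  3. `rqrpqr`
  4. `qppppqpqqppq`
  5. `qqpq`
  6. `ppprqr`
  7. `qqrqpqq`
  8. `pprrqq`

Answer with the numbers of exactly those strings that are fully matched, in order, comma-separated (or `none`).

4, 5, 6

1. `pqprppqpqprr` → no match
2. `rprqqqprqpqq` → no match
3. `rqrpqr` → no match
4. `qppppqpqqppq` → match
5. `qqpq` → match
6. `ppprqr` → match
7. `qqrqpqq` → no match
8. `pprrqq` → no match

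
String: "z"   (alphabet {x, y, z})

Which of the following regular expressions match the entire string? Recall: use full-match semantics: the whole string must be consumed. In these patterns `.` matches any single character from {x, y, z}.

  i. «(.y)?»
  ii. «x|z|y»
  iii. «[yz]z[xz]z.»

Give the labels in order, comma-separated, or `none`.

i → no match
ii → match
iii → no match

ii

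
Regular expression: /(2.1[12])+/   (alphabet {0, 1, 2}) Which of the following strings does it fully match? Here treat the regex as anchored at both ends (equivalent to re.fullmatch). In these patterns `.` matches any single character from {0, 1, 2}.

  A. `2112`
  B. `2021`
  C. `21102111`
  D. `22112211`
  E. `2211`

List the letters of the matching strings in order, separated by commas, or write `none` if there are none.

A, D, E

A → match
B → no match
C → no match
D → match
E → match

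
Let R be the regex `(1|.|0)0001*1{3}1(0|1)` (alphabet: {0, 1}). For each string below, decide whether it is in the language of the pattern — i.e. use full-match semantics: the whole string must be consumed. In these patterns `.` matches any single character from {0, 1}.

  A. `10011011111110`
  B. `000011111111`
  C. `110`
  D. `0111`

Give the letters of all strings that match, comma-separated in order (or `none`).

A → no match
B → match
C → no match
D → no match

B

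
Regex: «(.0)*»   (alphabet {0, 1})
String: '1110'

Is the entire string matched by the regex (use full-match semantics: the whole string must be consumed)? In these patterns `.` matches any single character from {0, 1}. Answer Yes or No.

No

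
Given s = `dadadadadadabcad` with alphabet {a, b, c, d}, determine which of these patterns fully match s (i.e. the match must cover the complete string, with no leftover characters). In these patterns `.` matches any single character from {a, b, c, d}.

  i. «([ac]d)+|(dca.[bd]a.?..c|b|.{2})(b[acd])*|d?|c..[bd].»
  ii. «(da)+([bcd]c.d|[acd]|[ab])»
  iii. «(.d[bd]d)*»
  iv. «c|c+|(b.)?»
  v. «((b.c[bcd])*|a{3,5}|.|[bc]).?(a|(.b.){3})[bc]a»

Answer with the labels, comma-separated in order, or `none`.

ii

i → no match
ii → match
iii → no match
iv → no match
v → no match — must end with `a`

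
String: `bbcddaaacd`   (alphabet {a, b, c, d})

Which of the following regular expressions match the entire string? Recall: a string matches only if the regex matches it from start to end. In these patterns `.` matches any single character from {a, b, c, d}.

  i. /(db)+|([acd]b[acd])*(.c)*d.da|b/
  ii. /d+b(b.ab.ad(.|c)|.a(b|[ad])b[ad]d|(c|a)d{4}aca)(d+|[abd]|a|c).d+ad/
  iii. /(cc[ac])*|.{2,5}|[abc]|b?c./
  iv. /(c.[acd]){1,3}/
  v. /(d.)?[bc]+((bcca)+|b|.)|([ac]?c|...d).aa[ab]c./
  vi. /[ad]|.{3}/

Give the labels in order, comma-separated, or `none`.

v

i → no match
ii → no match — must start with `d`
iii → no match
iv → no match — must start with `c`
v → match
vi → no match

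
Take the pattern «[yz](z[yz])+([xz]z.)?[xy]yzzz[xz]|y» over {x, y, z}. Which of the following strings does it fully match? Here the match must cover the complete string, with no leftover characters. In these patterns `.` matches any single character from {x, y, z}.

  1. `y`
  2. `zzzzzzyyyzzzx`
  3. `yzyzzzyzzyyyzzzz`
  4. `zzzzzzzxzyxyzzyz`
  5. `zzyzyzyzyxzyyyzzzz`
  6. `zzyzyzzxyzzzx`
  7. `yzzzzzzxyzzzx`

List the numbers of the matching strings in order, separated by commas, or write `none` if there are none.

1 → match
2 → match
3 → match
4 → no match
5 → match
6 → match
7 → match

1, 2, 3, 5, 6, 7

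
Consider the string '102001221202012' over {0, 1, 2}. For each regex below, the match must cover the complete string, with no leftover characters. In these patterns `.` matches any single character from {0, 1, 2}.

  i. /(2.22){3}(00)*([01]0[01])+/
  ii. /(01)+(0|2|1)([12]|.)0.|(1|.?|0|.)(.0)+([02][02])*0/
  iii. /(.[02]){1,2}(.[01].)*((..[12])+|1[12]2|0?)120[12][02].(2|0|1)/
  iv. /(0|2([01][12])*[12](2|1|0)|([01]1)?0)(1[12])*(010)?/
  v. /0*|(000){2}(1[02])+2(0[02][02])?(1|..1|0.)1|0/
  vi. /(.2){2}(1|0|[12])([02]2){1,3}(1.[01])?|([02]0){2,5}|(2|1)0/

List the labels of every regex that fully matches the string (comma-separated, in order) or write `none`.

i → no match — must start with '2'
ii → no match
iii → match
iv → no match
v → no match
vi → no match

iii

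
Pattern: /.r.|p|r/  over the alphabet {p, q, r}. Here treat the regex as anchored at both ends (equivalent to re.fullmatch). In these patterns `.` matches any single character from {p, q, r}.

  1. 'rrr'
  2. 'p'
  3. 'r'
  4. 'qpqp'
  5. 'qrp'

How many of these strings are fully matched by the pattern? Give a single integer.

4

1 → match
2 → match
3 → match
4 → no match
5 → match
Total matched: 4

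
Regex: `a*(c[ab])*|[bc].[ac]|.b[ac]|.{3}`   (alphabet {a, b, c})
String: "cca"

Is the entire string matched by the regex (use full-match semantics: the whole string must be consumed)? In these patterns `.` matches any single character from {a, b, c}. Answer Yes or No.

Yes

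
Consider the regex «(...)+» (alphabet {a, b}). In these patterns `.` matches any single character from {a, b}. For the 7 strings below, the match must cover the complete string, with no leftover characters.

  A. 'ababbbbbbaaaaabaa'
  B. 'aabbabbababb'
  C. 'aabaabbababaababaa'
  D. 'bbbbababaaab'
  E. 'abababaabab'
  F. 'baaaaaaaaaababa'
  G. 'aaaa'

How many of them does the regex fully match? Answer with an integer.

A → no match
B → match
C → match
D → match
E → no match
F → match
G → no match
Total matched: 4

4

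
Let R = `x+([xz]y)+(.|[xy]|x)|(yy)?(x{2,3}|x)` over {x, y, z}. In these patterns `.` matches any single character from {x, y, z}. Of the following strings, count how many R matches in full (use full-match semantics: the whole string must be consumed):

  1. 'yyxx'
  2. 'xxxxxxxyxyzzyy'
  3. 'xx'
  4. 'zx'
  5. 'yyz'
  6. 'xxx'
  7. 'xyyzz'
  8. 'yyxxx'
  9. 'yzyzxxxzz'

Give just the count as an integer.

4

1 → match
2 → no match
3 → match
4 → no match
5 → no match
6 → match
7 → no match
8 → match
9 → no match
Total matched: 4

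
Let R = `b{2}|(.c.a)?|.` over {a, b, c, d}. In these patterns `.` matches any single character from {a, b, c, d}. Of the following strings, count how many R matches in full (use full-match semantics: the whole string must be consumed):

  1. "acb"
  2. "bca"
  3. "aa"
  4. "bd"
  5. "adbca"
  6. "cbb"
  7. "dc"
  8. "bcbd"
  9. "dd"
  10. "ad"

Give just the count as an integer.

1 → no match
2 → no match
3 → no match
4 → no match
5 → no match
6 → no match
7 → no match
8 → no match
9 → no match
10 → no match
Total matched: 0

0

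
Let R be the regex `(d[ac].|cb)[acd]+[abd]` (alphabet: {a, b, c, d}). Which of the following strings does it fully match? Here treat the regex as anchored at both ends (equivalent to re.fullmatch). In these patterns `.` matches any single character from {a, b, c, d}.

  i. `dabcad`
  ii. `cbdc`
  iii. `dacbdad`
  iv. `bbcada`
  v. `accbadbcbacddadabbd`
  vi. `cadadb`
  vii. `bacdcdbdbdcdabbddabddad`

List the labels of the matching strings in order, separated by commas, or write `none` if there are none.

i → match
ii → no match
iii → no match
iv → no match
v → no match
vi → no match
vii → no match

i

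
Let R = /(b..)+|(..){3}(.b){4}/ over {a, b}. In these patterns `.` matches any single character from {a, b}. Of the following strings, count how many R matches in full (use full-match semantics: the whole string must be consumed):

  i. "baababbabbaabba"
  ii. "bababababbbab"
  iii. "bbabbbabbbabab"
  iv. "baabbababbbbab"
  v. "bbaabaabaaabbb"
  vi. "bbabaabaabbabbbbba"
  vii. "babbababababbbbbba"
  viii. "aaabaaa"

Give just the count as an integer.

i → match
ii → no match
iii → match
iv → no match
v → no match
vi → match
vii → no match
viii → no match
Total matched: 3

3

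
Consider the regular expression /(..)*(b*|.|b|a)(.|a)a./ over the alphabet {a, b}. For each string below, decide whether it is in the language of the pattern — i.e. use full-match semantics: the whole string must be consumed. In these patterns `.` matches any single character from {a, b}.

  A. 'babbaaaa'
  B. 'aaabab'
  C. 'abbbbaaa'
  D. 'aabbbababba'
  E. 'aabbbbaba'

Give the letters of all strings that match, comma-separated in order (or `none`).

A → match
B → match
C → match
D → no match
E → no match

A, B, C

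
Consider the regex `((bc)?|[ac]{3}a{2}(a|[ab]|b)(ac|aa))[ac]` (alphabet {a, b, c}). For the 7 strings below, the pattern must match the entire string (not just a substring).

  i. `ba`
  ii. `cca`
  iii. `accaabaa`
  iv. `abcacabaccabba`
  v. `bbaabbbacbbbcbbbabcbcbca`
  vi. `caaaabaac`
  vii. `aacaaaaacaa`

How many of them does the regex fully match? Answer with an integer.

i → no match
ii → no match
iii → no match
iv → no match
v → no match
vi → match
vii → no match
Total matched: 1

1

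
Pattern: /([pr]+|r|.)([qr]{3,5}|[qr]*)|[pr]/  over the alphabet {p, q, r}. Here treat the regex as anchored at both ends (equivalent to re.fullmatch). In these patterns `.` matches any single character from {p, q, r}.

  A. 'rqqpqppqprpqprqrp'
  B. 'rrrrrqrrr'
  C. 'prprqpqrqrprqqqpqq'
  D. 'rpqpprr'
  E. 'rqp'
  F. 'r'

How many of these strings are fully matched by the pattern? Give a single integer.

A → no match
B → match
C → no match
D → no match
E → no match
F → match
Total matched: 2

2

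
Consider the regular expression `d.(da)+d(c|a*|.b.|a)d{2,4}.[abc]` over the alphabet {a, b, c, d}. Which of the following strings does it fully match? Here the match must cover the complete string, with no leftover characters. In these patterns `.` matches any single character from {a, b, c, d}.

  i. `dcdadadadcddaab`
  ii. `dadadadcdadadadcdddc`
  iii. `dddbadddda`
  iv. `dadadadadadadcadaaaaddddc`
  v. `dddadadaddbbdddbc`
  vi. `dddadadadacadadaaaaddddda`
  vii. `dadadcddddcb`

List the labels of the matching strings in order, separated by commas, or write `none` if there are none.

i → no match
ii → no match
iii. `dddbadddda` → no match
iv → no match
v → match
vi → no match
vii. `dadadcddddcb` → match

v, vii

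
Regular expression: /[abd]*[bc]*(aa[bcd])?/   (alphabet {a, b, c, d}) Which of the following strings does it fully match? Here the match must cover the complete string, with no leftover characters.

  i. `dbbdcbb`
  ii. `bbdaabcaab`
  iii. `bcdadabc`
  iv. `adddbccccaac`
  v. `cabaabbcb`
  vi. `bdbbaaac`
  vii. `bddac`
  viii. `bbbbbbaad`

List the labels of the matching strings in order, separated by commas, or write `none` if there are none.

i. `dbbdcbb` → match
ii. `bbdaabcaab` → match
iii. `bcdadabc` → no match
iv. `adddbccccaac` → match
v. `cabaabbcb` → no match
vi. `bdbbaaac` → match
vii. `bddac` → match
viii. `bbbbbbaad` → match

i, ii, iv, vi, vii, viii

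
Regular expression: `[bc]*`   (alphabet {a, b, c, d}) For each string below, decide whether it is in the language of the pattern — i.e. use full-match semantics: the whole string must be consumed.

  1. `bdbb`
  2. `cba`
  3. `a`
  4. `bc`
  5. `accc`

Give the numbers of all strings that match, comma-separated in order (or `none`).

1 → no match
2 → no match
3 → no match
4 → match
5 → no match

4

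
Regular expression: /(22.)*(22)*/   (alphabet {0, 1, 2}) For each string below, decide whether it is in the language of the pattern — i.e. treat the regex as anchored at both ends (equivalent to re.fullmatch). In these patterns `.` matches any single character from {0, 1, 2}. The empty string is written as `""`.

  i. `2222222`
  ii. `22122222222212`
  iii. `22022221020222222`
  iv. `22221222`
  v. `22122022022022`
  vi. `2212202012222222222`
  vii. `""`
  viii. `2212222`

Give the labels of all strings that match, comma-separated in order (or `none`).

i, v, vii, viii

i → match
ii → no match
iii → no match
iv → no match
v → match
vi → no match
vii → match
viii → match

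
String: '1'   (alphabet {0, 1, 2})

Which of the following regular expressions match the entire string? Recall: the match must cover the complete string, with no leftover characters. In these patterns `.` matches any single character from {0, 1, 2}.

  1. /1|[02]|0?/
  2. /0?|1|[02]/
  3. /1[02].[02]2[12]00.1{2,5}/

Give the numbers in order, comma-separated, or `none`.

1, 2

1 → match
2 → match
3 → no match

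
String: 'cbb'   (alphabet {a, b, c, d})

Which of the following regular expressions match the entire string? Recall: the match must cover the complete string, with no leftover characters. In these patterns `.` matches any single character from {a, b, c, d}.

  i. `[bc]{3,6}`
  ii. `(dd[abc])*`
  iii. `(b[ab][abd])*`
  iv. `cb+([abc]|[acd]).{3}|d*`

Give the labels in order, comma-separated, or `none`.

i → match
ii → no match
iii → no match
iv → no match

i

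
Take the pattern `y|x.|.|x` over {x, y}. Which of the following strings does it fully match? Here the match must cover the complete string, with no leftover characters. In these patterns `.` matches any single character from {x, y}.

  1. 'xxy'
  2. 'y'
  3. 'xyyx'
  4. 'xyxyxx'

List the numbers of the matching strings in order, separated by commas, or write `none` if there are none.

2

1 → no match
2 → match
3 → no match
4 → no match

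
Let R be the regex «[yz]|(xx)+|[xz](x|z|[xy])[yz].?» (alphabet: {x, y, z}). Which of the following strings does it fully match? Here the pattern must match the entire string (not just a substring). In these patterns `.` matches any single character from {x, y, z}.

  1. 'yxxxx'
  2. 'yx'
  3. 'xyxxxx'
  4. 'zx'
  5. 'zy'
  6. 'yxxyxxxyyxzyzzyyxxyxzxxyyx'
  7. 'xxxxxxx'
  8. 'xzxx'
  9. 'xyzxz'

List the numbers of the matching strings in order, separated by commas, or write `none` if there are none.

1 → no match
2 → no match
3 → no match
4 → no match
5 → no match
6 → no match
7 → no match
8 → no match
9 → no match

none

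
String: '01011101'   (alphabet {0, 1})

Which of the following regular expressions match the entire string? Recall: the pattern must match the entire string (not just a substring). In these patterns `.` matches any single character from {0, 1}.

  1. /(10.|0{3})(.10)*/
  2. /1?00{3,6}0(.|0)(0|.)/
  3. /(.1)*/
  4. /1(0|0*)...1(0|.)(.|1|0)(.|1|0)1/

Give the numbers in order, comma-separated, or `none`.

1 → no match
2 → no match
3 → match
4 → no match — must start with '1'

3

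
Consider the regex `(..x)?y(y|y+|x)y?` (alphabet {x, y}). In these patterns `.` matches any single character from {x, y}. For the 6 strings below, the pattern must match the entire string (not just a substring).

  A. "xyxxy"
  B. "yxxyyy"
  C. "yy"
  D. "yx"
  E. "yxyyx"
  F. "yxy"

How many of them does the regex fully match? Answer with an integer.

4

A. "xyxxy" → no match
B. "yxxyyy" → match
C. "yy" → match
D. "yx" → match
E. "yxyyx" → no match
F. "yxy" → match
Total matched: 4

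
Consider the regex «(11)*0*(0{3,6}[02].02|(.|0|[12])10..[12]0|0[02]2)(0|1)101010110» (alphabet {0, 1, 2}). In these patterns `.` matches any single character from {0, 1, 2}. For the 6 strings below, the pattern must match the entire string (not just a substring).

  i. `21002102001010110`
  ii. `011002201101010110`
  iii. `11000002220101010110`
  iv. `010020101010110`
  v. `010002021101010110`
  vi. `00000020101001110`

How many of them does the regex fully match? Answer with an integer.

i → no match — must end with `101010110`
ii → match
iii → no match
iv → no match
v → no match
vi → no match — must end with `101010110`
Total matched: 1

1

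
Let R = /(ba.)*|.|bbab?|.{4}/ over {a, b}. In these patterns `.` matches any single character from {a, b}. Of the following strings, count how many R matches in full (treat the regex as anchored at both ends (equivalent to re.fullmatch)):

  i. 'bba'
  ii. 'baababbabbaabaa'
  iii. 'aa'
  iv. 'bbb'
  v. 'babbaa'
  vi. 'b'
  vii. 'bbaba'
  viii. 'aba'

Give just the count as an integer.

4

i → match
ii → match
iii → no match
iv → no match
v → match
vi → match
vii → no match
viii → no match
Total matched: 4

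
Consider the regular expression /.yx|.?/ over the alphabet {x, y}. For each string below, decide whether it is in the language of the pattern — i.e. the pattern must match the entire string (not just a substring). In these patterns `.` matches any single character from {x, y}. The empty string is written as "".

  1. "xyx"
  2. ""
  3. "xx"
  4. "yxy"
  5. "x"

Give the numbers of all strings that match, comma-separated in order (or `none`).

1, 2, 5

1. "xyx" → match
2. "" → match
3. "xx" → no match
4. "yxy" → no match
5. "x" → match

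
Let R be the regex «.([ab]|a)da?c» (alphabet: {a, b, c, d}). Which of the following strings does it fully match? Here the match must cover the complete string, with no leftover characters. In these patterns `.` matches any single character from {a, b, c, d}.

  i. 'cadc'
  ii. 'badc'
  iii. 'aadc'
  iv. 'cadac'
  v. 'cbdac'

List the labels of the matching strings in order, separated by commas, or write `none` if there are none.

i → match
ii → match
iii → match
iv → match
v → match

i, ii, iii, iv, v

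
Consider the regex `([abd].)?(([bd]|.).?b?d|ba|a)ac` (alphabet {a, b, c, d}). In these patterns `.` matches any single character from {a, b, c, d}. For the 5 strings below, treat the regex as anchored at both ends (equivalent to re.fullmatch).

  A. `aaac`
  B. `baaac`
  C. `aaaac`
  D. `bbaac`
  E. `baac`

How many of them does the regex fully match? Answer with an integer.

4

A → no match
B → match
C → match
D → match
E → match
Total matched: 4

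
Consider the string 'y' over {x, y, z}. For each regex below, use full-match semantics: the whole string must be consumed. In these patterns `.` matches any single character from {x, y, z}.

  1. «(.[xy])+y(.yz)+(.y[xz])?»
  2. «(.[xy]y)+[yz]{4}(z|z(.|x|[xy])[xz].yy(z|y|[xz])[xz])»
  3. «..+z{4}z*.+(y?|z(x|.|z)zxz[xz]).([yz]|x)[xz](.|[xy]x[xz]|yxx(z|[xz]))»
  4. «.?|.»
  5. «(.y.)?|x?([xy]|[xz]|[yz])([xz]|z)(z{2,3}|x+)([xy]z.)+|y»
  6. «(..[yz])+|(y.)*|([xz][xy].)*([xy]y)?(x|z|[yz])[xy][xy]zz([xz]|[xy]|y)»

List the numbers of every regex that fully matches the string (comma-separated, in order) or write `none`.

1 → no match
2 → no match
3 → no match
4 → match
5 → match
6 → no match

4, 5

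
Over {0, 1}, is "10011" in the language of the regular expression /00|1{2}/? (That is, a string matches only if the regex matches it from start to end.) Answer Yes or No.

No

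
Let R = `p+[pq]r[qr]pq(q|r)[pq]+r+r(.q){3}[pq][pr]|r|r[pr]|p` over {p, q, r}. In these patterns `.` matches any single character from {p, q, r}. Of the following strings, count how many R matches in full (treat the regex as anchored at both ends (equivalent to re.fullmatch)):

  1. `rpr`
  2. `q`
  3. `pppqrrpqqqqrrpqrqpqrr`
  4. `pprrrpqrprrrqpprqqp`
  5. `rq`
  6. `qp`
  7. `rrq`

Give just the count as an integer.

0

1. `rpr` → no match
2. `q` → no match
3 → no match
4 → no match
5. `rq` → no match
6. `qp` → no match
7. `rrq` → no match
Total matched: 0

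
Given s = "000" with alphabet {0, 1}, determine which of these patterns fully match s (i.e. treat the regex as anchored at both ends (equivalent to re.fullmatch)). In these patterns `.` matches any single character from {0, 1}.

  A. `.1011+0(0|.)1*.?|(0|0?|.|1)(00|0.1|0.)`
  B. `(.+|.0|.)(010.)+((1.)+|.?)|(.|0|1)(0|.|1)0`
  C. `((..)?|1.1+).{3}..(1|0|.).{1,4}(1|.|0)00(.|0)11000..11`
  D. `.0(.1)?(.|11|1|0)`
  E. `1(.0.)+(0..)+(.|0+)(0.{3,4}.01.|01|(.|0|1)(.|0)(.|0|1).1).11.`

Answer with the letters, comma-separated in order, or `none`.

A, B, D

A → match
B → match
C → no match — must end with "11"
D → match
E → no match — must start with "1"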